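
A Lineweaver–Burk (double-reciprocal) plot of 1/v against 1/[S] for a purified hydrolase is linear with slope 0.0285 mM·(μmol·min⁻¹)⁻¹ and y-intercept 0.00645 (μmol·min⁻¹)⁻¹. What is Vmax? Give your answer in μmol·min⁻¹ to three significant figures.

The y-intercept of a Lineweaver–Burk plot equals 1/Vmax, so Vmax = 1/0.00645 = 155 μmol·min⁻¹.

155 μmol·min⁻¹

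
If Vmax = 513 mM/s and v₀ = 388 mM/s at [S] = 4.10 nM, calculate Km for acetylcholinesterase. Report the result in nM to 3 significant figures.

From v = Vmax[S]/(Km+[S]), Km = [S](Vmax − v)/v.
Km = 4.10 × (513 − 388) / 388 = 512.5/388 = 1.32 nM.

1.32 nM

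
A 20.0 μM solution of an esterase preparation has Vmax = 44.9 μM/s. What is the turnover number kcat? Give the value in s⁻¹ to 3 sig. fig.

2.24 s⁻¹

kcat = Vmax/[E]total = 44.9 μM/s / 20.0 μM = 2.24 s⁻¹.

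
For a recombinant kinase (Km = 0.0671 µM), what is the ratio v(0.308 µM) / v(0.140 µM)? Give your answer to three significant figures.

1.21

Since Vmax cancels, v₂/v₁ = [S]₂(Km+[S]₁) / [S]₁(Km+[S]₂).
= 0.308×(0.0671+0.140) / (0.140×(0.0671+0.308)) = 0.06379/0.05251 = 1.21.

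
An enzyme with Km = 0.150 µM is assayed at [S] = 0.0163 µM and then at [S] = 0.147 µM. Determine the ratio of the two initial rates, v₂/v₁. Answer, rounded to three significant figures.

The fractional saturations are [S]/(Km+[S]) = 0.0163/0.1663 = 0.09802 and 0.147/0.2970 = 0.4949.
v₂/v₁ is just their ratio: 0.4949/0.09802 = 5.05.

5.05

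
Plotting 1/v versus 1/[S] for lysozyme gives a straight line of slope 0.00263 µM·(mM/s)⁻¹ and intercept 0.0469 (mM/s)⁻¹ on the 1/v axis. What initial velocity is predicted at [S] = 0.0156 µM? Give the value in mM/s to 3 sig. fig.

4.64 mM/s

The y-intercept is 1/Vmax, so Vmax = 1/0.0469 = 21.3 mM/s.
The slope is Km/Vmax, so Km = 0.00263 × 21.3 = 0.0561 µM.
Then v = 21.3 × 0.0156/(0.0561 + 0.0156) = 4.64 mM/s.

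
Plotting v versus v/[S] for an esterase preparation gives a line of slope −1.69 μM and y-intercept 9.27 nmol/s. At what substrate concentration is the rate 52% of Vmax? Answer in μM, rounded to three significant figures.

The Eadie–Hofstee slope gives Km = 1.69 μM (slope = −Km).
v/Vmax = [S]/(Km+[S]) = 0.52 ⇒ [S] = Km·0.52/(1−0.52) = 1.69 × 1.083 = 1.83 μM.

1.83 μM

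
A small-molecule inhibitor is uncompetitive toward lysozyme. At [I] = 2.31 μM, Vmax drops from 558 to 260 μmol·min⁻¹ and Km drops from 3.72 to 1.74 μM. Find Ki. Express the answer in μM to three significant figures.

Uncompetitive: Vmax,app = Vmax/α (and Km,app = Km/α) with α = 1 + [I]/Ki.
α = Vmax/Vmax,app = 558/260 = 2.146.
Ki = [I]/(α − 1) = 2.31/1.146 = 2.02 μM.

2.02 μM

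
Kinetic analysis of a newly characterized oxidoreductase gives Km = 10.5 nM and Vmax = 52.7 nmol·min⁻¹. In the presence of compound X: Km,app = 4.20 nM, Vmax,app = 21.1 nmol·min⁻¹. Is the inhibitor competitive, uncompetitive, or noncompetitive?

Both Km and Vmax decrease by the same factor (~2.50-fold) — characteristic of uncompetitive inhibition.

uncompetitive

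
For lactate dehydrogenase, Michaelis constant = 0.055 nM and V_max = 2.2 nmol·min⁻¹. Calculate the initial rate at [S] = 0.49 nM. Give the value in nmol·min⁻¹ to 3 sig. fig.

[S]/(Km+[S]) = 0.49/0.5450 = 0.8991, the fractional saturation.
v = 0.8991 × Vmax = 0.8991 × 2.2 = 1.98 nmol·min⁻¹.

1.98 nmol·min⁻¹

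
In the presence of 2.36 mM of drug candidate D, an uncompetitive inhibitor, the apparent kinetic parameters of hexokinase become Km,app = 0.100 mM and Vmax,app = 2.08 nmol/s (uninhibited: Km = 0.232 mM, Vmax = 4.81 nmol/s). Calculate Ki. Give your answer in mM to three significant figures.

1.80 mM

Uncompetitive: Vmax,app = Vmax/α (and Km,app = Km/α) with α = 1 + [I]/Ki.
α = Vmax/Vmax,app = 4.81/2.08 = 2.312.
Since α = 1 + [I]/Ki, [I]/Ki = 2.312 − 1 = 1.312 and Ki = 2.36/1.312 = 1.80 mM.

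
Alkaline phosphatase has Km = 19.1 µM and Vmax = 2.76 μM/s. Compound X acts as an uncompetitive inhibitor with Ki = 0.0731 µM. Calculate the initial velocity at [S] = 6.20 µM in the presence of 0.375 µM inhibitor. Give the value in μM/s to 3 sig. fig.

α = 1 + [I]/Ki = 1 + 0.375/0.0731 = 6.130.
For an uncompetitive inhibitor, both parameters are divided by α, giving Vmax/α and Km/α: Km,app = 3.12 µM, Vmax,app = 0.450 μM/s.
v = Vmax,app·[S]/(Km,app + [S]) = 0.450 × 6.20/(3.12 + 6.20) = 0.300 μM/s.

0.300 μM/s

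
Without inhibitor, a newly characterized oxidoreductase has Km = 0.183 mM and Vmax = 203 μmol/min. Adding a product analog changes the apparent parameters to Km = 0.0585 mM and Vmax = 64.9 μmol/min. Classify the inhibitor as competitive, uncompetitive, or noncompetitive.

uncompetitive

Both Km and Vmax decrease by the same factor (~3.13-fold) — characteristic of uncompetitive inhibition.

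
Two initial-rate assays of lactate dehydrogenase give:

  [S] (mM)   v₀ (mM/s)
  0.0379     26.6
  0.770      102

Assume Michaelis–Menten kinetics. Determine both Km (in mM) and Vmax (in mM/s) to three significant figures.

From v = Vmax[S]/(Km+[S]), each point gives Vmax = v(Km+[S])/[S].
Equating: 26.6(Km+0.0379)/0.0379 = 102(Km+0.770)/0.770.
701.8·Km + 26.6 = 132.5·Km + 102, so (701.8 − 132.5)·Km = 102 − 26.6.
Km = 75.40/569.4 = 0.132 mM; then Vmax = 26.6(0.132+0.0379)/0.0379 = 120 mM/s.

Km = 0.132 mM; Vmax = 120 mM/s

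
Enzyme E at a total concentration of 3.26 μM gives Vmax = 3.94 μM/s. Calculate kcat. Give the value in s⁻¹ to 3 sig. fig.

1.21 s⁻¹

kcat = Vmax/[E]total = 3.94 μM/s / 3.26 μM = 1.21 s⁻¹.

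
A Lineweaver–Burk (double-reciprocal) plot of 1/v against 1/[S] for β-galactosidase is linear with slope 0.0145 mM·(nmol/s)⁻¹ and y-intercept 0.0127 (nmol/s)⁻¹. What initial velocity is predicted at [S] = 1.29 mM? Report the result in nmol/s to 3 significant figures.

The y-intercept is 1/Vmax, so Vmax = 1/0.0127 = 78.7 nmol/s.
The slope is Km/Vmax, so Km = 0.0145 × 78.7 = 1.14 mM.
Then v = 78.7 × 1.29/(1.14 + 1.29) = 41.8 nmol/s.

41.8 nmol/s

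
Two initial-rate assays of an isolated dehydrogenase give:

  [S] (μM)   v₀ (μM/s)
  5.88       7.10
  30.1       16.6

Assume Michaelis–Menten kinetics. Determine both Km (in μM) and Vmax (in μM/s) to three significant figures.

Km = 14.5 μM; Vmax = 24.6 μM/s

From v = Vmax[S]/(Km+[S]), each point gives Vmax = v(Km+[S])/[S].
Equating: 7.10(Km+5.88)/5.88 = 16.6(Km+30.1)/30.1.
1.207·Km + 7.10 = 0.5515·Km + 16.6, so (1.207 − 0.5515)·Km = 16.6 − 7.10.
Km = 9.500/0.6560 = 14.5 μM; then Vmax = 7.10(14.5+5.88)/5.88 = 24.6 μM/s.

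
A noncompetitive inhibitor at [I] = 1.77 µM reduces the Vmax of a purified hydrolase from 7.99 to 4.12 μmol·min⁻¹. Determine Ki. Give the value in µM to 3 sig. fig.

1.88 µM

Noncompetitive: Vmax,app = Vmax/α with α = 1 + [I]/Ki.
α = Vmax/Vmax,app = 7.99/4.12 = 1.939.
Since α = 1 + [I]/Ki, [I]/Ki = 1.939 − 1 = 0.9393 and Ki = 1.77/0.9393 = 1.88 µM.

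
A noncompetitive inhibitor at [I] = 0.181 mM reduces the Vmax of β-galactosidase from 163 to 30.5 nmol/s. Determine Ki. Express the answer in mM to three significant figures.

Noncompetitive: Vmax,app = Vmax/α with α = 1 + [I]/Ki.
α = Vmax/Vmax,app = 163/30.5 = 5.344.
Since α = 1 + [I]/Ki, [I]/Ki = 5.344 − 1 = 4.344 and Ki = 0.181/4.344 = 0.0417 mM.

0.0417 mM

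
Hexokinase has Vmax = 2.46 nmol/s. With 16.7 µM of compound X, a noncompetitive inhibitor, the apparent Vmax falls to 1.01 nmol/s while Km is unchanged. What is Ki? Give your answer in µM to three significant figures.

Noncompetitive: Vmax,app = Vmax/α with α = 1 + [I]/Ki.
α = Vmax/Vmax,app = 2.46/1.01 = 2.436.
Since α = 1 + [I]/Ki, [I]/Ki = 2.436 − 1 = 1.436 and Ki = 16.7/1.436 = 11.6 µM.

11.6 µM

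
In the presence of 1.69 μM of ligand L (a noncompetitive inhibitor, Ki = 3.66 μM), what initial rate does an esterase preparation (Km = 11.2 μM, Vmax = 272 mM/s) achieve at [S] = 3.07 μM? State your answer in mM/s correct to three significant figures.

40.0 mM/s

α = 1 + [I]/Ki = 1 + 1.69/3.66 = 1.462.
For a noncompetitive inhibitor, Vmax is reduced to Vmax/α while Km is unchanged: Km,app = 11.2 μM, Vmax,app = 186 mM/s.
v = Vmax,app·[S]/(Km,app + [S]) = 186 × 3.07/(11.2 + 3.07) = 40.0 mM/s.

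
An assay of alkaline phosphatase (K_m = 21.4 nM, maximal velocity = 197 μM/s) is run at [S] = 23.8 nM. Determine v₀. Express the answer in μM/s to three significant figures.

v = Vmax·[S]/(Km + [S]) = 197 × 23.8 / (21.4 + 23.8)
  = 4689 / 45.20 = 104 μM/s.

104 μM/s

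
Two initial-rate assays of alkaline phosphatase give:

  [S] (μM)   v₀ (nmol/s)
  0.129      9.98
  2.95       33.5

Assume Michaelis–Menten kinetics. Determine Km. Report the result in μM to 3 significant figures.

0.356 μM

In reciprocal form, 1/v = (Km/Vmax)·(1/[S]) + 1/Vmax. The two points give (1/[S], 1/v) = (7.752, 0.1002) and (0.3390, 0.02985).
Slope = (0.1002 − 0.02985)/(7.752 − 0.3390) = 0.009490; intercept = 0.1002 − 0.009490×7.752 = 0.02663.
Vmax = 1/intercept = 37.5 nmol/s; Km = slope × Vmax = 0.009490 × 37.5 = 0.356 μM.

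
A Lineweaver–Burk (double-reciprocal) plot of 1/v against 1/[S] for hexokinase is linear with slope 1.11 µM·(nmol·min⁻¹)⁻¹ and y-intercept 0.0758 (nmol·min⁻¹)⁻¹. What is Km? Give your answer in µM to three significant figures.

14.6 µM

y-intercept = 1/Vmax ⇒ Vmax = 13.2 nmol·min⁻¹; slope = Km/Vmax ⇒ Km = slope × Vmax.
Km = 1.11 × 13.2 = 14.6 µM.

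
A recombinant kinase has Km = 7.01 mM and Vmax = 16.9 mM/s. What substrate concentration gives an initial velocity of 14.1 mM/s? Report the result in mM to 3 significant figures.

Rearranging v = Vmax[S]/(Km+[S]) gives [S] = Km·v/(Vmax − v).
[S] = 7.01 × 14.1 / (16.9 − 14.1) = 98.84/2.800 = 35.3 mM.

35.3 mM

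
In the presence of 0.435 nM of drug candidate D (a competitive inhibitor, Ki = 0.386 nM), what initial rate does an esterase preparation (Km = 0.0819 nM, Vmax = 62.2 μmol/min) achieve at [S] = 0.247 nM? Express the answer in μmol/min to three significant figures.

36.5 μmol/min

With α = 1 + [I]/Ki = 1 + 0.435/0.386 = 2.127, the competitive rate law is v = Vmax[S] / (αKm + [S]).
v = 62.2×0.247 / (2.127×0.0819 + 0.247) = 15.36/0.4212 = 36.5 μmol/min.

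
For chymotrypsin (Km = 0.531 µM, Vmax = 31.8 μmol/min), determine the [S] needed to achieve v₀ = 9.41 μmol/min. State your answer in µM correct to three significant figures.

0.223 µM

The required fractional saturation is v/Vmax = 9.41/31.8 = 0.2959.
Then [S]/(Km+[S]) = 0.2959 ⇒ [S] = 0.531 × 0.2959/(1 − 0.2959) = 0.223 µM.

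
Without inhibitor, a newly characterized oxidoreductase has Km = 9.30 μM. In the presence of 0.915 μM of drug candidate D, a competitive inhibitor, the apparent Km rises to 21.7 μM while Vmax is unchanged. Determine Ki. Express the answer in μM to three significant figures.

0.686 μM

Competitive: Km,app = α·Km with α = 1 + [I]/Ki.
α = Km,app/Km = 21.7/9.30 = 2.333.
Since α = 1 + [I]/Ki, [I]/Ki = 2.333 − 1 = 1.333 and Ki = 0.915/1.333 = 0.686 μM.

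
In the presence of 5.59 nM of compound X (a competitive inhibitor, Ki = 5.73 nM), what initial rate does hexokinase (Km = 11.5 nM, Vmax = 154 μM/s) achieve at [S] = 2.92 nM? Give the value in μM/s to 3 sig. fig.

17.5 μM/s

With α = 1 + [I]/Ki = 1 + 5.59/5.73 = 1.976, the competitive rate law is v = Vmax[S] / (αKm + [S]).
v = 154×2.92 / (1.976×11.5 + 2.92) = 449.7/25.64 = 17.5 μM/s.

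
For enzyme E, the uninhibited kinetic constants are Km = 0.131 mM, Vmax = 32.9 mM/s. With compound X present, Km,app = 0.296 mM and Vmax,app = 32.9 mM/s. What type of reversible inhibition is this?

competitive

Km increases (0.131 → 0.296 mM) while Vmax is unchanged — the hallmark of competitive inhibition.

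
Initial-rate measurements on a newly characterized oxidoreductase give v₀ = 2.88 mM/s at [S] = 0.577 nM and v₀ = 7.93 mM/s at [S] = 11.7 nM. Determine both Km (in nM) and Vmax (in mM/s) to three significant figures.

In reciprocal form, 1/v = (Km/Vmax)·(1/[S]) + 1/Vmax. The two points give (1/[S], 1/v) = (1.733, 0.3472) and (0.08547, 0.1261).
Slope = (0.3472 − 0.1261)/(1.733 − 0.08547) = 0.1342; intercept = 0.3472 − 0.1342×1.733 = 0.1146.
Vmax = 1/intercept = 8.72 mM/s; Km = slope × Vmax = 0.1342 × 8.72 = 1.17 nM.

Km = 1.17 nM; Vmax = 8.72 mM/s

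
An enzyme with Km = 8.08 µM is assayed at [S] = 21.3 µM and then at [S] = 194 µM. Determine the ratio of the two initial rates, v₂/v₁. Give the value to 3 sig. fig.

1.32

The fractional saturations are [S]/(Km+[S]) = 21.3/29.38 = 0.7250 and 194/202.1 = 0.9600.
v₂/v₁ is just their ratio: 0.9600/0.7250 = 1.32.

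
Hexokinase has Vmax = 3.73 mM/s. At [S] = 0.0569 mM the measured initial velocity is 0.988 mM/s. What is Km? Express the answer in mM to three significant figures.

0.158 mM

v/Vmax = 0.988/3.73 = 0.2649 = [S]/(Km+[S]).
So Km + [S] = [S]/0.2649 = 0.2148 mM, giving Km = 0.2148 − 0.0569 = 0.158 mM.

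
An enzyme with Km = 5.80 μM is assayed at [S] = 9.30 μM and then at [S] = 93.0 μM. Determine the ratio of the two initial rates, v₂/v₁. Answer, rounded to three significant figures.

1.53

The fractional saturations are [S]/(Km+[S]) = 9.30/15.10 = 0.6159 and 93.0/98.80 = 0.9413.
v₂/v₁ is just their ratio: 0.9413/0.6159 = 1.53.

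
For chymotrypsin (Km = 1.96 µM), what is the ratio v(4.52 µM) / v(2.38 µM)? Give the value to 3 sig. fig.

Since Vmax cancels, v₂/v₁ = [S]₂(Km+[S]₁) / [S]₁(Km+[S]₂).
= 4.52×(1.96+2.38) / (2.38×(1.96+4.52)) = 19.62/15.42 = 1.27.

1.27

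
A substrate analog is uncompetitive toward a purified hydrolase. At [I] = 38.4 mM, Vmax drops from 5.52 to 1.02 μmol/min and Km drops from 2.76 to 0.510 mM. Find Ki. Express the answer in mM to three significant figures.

Uncompetitive: Vmax,app = Vmax/α (and Km,app = Km/α) with α = 1 + [I]/Ki.
α = Vmax/Vmax,app = 5.52/1.02 = 5.412.
Since α = 1 + [I]/Ki, [I]/Ki = 5.412 − 1 = 4.412 and Ki = 38.4/4.412 = 8.70 mM.

8.70 mM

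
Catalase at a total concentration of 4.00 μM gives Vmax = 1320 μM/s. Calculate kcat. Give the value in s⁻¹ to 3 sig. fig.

kcat = Vmax/[E]total = 1320 μM/s / 4.00 μM = 330 s⁻¹.

330 s⁻¹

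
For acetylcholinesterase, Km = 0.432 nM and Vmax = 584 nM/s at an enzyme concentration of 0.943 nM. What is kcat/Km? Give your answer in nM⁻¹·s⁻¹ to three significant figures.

kcat = Vmax/[E]total = 584/0.943 = 619 s⁻¹.
kcat/Km = 619/0.432 = 1430 nM⁻¹·s⁻¹.

1430 nM⁻¹·s⁻¹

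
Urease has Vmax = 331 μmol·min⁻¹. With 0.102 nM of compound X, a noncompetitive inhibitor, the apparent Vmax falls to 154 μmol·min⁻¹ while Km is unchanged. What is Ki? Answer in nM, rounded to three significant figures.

0.0887 nM

Noncompetitive: Vmax,app = Vmax/α with α = 1 + [I]/Ki.
α = Vmax/Vmax,app = 331/154 = 2.149.
Since α = 1 + [I]/Ki, [I]/Ki = 2.149 − 1 = 1.149 and Ki = 0.102/1.149 = 0.0887 nM.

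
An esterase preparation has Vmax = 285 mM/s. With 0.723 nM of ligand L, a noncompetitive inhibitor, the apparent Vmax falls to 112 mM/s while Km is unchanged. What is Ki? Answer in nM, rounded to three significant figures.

Noncompetitive: Vmax,app = Vmax/α with α = 1 + [I]/Ki.
α = Vmax/Vmax,app = 285/112 = 2.545.
Ki = [I]/(α − 1) = 0.723/1.545 = 0.468 nM.

0.468 nM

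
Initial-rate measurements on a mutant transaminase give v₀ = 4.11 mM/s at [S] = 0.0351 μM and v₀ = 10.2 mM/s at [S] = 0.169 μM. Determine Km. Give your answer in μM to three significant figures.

0.107 μM

From v = Vmax[S]/(Km+[S]), each point gives Vmax = v(Km+[S])/[S].
Equating: 4.11(Km+0.0351)/0.0351 = 10.2(Km+0.169)/0.169.
117.1·Km + 4.11 = 60.36·Km + 10.2, so (117.1 − 60.36)·Km = 10.2 − 4.11.
Km = 6.090/56.74 = 0.107 μM; then Vmax = 4.11(0.107+0.0351)/0.0351 = 16.7 mM/s.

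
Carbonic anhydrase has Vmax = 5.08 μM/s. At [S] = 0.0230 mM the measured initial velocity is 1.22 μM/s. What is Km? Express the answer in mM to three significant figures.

From v = Vmax[S]/(Km+[S]), Km = [S](Vmax − v)/v.
Km = 0.0230 × (5.08 − 1.22) / 1.22 = 0.08878/1.22 = 0.0728 mM.

0.0728 mM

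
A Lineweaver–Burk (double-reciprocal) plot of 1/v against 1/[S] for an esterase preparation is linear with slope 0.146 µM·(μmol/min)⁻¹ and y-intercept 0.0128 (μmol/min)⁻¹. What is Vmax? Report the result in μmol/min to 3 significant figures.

The y-intercept of a Lineweaver–Burk plot equals 1/Vmax, so Vmax = 1/0.0128 = 78.1 μmol/min.

78.1 μmol/min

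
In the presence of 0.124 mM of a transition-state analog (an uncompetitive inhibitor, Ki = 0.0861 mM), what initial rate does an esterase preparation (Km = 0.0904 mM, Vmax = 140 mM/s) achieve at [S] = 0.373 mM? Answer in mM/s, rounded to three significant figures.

With α = 1 + [I]/Ki = 1 + 0.124/0.0861 = 2.440, the uncompetitive rate law is v = (Vmax/α)·[S] / (Km/α + [S]).
v = (140/2.440)×0.373 / (0.0904/2.440 + 0.373) = 21.40/0.4100 = 52.2 mM/s.

52.2 mM/s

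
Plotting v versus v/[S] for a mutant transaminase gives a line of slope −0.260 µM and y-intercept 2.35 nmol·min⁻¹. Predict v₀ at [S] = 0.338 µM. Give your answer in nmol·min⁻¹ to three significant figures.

In the Eadie–Hofstee form v = Vmax − Km·(v/[S]), the slope is −Km and the intercept is Vmax, so Km = 0.260 µM and Vmax = 2.35 nmol·min⁻¹.
v = 2.35 × 0.338/(0.260 + 0.338) = 1.33 nmol·min⁻¹.

1.33 nmol·min⁻¹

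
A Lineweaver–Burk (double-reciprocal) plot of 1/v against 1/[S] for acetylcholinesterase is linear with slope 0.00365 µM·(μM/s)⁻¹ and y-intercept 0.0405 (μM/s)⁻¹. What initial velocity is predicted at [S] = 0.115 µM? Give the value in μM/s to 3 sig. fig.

The y-intercept is 1/Vmax, so Vmax = 1/0.0405 = 24.7 μM/s.
The slope is Km/Vmax, so Km = 0.00365 × 24.7 = 0.0901 µM.
Then v = 24.7 × 0.115/(0.0901 + 0.115) = 13.8 μM/s.

13.8 μM/s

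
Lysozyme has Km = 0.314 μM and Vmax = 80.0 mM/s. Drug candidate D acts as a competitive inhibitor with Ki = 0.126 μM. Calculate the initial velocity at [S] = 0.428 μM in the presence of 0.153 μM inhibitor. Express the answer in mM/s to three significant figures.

30.5 mM/s

With α = 1 + [I]/Ki = 1 + 0.153/0.126 = 2.214, the competitive rate law is v = Vmax[S] / (αKm + [S]).
v = 80.0×0.428 / (2.214×0.314 + 0.428) = 34.24/1.123 = 30.5 mM/s.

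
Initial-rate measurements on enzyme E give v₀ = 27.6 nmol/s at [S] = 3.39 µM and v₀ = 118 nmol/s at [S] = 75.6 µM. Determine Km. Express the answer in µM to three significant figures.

13.7 µM

From v = Vmax[S]/(Km+[S]), each point gives Vmax = v(Km+[S])/[S].
Equating: 27.6(Km+3.39)/3.39 = 118(Km+75.6)/75.6.
8.142·Km + 27.6 = 1.561·Km + 118, so (8.142 − 1.561)·Km = 118 − 27.6.
Km = 90.40/6.581 = 13.7 µM; then Vmax = 27.6(13.7+3.39)/3.39 = 139 nmol/s.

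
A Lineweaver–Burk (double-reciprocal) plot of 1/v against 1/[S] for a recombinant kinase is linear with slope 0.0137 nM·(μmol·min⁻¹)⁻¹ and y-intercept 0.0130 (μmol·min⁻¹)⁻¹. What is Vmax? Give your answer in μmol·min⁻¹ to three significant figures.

76.9 μmol·min⁻¹

The y-intercept of a Lineweaver–Burk plot equals 1/Vmax, so Vmax = 1/0.0130 = 76.9 μmol·min⁻¹.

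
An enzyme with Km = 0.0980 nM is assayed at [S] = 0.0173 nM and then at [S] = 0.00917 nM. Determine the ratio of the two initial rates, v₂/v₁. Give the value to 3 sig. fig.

0.570

The fractional saturations are [S]/(Km+[S]) = 0.0173/0.1153 = 0.1500 and 0.00917/0.1072 = 0.08556.
v₂/v₁ is just their ratio: 0.08556/0.1500 = 0.570.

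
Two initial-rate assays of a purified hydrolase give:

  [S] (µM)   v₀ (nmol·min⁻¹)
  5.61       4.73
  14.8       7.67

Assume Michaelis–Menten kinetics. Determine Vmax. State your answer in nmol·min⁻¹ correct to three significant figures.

12.4 nmol·min⁻¹

From v = Vmax[S]/(Km+[S]), each point gives Vmax = v(Km+[S])/[S].
Equating: 4.73(Km+5.61)/5.61 = 7.67(Km+14.8)/14.8.
0.8431·Km + 4.73 = 0.5182·Km + 7.67, so (0.8431 − 0.5182)·Km = 7.67 − 4.73.
Km = 2.940/0.3249 = 9.05 µM; then Vmax = 4.73(9.05+5.61)/5.61 = 12.4 nmol·min⁻¹.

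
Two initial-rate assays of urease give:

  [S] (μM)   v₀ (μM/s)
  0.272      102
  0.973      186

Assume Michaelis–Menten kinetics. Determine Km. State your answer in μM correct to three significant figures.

From v = Vmax[S]/(Km+[S]), each point gives Vmax = v(Km+[S])/[S].
Equating: 102(Km+0.272)/0.272 = 186(Km+0.973)/0.973.
375.0·Km + 102 = 191.2·Km + 186, so (375.0 − 191.2)·Km = 186 − 102.
Km = 84.00/183.8 = 0.457 μM; then Vmax = 102(0.457+0.272)/0.272 = 273 μM/s.

0.457 μM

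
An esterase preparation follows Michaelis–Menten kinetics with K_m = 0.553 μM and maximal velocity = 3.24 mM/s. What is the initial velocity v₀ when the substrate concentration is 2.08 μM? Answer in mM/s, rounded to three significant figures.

2.56 mM/s

[S]/(Km+[S]) = 2.08/2.633 = 0.7900, the fractional saturation.
v = 0.7900 × Vmax = 0.7900 × 3.24 = 2.56 mM/s.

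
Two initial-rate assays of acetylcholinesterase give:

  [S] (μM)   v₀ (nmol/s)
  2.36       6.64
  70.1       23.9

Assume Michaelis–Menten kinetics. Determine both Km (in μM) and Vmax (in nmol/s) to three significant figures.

Km = 6.98 μM; Vmax = 26.3 nmol/s

In reciprocal form, 1/v = (Km/Vmax)·(1/[S]) + 1/Vmax. The two points give (1/[S], 1/v) = (0.4237, 0.1506) and (0.01427, 0.04184).
Slope = (0.1506 − 0.04184)/(0.4237 − 0.01427) = 0.2656; intercept = 0.1506 − 0.2656×0.4237 = 0.03805.
Vmax = 1/intercept = 26.3 nmol/s; Km = slope × Vmax = 0.2656 × 26.3 = 6.98 μM.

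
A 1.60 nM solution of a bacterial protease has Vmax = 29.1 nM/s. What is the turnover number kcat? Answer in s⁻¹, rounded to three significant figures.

18.2 s⁻¹

kcat = Vmax/[E]total = 29.1 nM/s / 1.60 nM = 18.2 s⁻¹.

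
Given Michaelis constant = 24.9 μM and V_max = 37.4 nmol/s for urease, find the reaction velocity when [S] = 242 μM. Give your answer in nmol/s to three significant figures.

33.9 nmol/s

v = Vmax·[S]/(Km + [S]) = 37.4 × 242 / (24.9 + 242)
  = 9051 / 266.9 = 33.9 nmol/s.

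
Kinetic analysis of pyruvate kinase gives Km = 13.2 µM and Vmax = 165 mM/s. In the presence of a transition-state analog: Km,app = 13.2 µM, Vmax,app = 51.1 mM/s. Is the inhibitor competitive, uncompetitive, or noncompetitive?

Vmax decreases (165 → 51.1 mM/s) while Km is unchanged — pure noncompetitive inhibition.

noncompetitive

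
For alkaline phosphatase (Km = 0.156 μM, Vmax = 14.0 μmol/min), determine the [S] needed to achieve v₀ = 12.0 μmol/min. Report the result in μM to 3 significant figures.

Rearranging v = Vmax[S]/(Km+[S]) gives [S] = Km·v/(Vmax − v).
[S] = 0.156 × 12.0 / (14.0 − 12.0) = 1.872/2.000 = 0.936 μM.

0.936 μM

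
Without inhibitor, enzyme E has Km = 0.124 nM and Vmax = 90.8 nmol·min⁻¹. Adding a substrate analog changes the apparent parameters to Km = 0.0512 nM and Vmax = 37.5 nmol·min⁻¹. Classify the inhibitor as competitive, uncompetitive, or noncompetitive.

Both Km and Vmax decrease by the same factor (~2.42-fold) — characteristic of uncompetitive inhibition.

uncompetitive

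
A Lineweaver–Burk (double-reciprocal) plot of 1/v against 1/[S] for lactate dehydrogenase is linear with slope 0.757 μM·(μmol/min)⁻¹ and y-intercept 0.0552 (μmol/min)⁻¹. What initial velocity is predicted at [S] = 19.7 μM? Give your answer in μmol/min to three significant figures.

10.7 μmol/min

The y-intercept is 1/Vmax, so Vmax = 1/0.0552 = 18.1 μmol/min.
The slope is Km/Vmax, so Km = 0.757 × 18.1 = 13.7 μM.
Then v = 18.1 × 19.7/(13.7 + 19.7) = 10.7 μmol/min.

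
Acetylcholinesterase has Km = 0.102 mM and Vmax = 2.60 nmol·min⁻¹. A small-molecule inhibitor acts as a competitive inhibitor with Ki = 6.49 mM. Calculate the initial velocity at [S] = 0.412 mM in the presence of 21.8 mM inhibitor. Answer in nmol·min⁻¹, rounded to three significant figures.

1.25 nmol·min⁻¹

With α = 1 + [I]/Ki = 1 + 21.8/6.49 = 4.359, the competitive rate law is v = Vmax[S] / (αKm + [S]).
v = 2.60×0.412 / (4.359×0.102 + 0.412) = 1.071/0.8566 = 1.25 nmol·min⁻¹.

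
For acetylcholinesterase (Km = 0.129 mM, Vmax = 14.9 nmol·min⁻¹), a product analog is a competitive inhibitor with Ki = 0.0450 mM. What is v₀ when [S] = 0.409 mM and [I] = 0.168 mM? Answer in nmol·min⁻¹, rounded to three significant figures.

With α = 1 + [I]/Ki = 1 + 0.168/0.0450 = 4.733, the competitive rate law is v = Vmax[S] / (αKm + [S]).
v = 14.9×0.409 / (4.733×0.129 + 0.409) = 6.094/1.020 = 5.98 nmol·min⁻¹.

5.98 nmol·min⁻¹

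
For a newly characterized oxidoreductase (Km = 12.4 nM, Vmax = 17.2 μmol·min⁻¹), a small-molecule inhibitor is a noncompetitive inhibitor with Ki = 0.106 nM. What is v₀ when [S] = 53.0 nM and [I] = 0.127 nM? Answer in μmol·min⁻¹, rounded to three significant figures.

α = 1 + [I]/Ki = 1 + 0.127/0.106 = 2.198.
For a noncompetitive inhibitor, Vmax is reduced to Vmax/α while Km is unchanged: Km,app = 12.4 nM, Vmax,app = 7.82 μmol·min⁻¹.
v = Vmax,app·[S]/(Km,app + [S]) = 7.82 × 53.0/(12.4 + 53.0) = 6.34 μmol·min⁻¹.

6.34 μmol·min⁻¹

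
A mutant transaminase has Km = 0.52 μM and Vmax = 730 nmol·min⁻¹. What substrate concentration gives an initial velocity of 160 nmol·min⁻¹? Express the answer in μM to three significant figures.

The required fractional saturation is v/Vmax = 160/730 = 0.2192.
Then [S]/(Km+[S]) = 0.2192 ⇒ [S] = 0.52 × 0.2192/(1 − 0.2192) = 0.146 μM.

0.146 μM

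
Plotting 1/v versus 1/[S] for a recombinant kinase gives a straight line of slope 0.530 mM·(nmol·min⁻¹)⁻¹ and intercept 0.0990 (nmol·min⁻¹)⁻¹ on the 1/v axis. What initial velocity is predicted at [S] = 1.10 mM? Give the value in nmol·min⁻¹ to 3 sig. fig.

1.72 nmol·min⁻¹

The y-intercept is 1/Vmax, so Vmax = 1/0.0990 = 10.1 nmol·min⁻¹.
The slope is Km/Vmax, so Km = 0.530 × 10.1 = 5.35 mM.
Then v = 10.1 × 1.10/(5.35 + 1.10) = 1.72 nmol·min⁻¹.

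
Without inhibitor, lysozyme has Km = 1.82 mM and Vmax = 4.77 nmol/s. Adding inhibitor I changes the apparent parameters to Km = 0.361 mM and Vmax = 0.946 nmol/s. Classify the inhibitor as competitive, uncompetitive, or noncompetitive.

Both Km and Vmax decrease by the same factor (~5.04-fold) — characteristic of uncompetitive inhibition.

uncompetitive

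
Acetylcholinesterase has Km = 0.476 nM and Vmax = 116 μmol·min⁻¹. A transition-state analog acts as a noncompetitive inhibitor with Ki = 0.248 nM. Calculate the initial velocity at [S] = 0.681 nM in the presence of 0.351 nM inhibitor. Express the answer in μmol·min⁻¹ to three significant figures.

28.3 μmol·min⁻¹

With α = 1 + [I]/Ki = 1 + 0.351/0.248 = 2.415, the noncompetitive rate law is v = (Vmax/α)·[S] / (Km + [S]).
v = (116/2.415)×0.681 / (0.476 + 0.681) = 32.71/1.157 = 28.3 μmol·min⁻¹.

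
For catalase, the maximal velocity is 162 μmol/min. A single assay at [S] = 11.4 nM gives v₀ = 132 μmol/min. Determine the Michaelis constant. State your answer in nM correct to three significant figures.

2.59 nM

v/Vmax = 132/162 = 0.8148 = [S]/(Km+[S]).
So Km + [S] = [S]/0.8148 = 13.99 nM, giving Km = 13.99 − 11.4 = 2.59 nM.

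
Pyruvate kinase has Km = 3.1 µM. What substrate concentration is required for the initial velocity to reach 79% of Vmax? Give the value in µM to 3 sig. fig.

11.7 µM

v/Vmax = [S]/(Km+[S]) = 0.79, so [S] = Km·0.79/(1 − 0.79) = 3.1 × 3.762.
[S] = 11.7 µM.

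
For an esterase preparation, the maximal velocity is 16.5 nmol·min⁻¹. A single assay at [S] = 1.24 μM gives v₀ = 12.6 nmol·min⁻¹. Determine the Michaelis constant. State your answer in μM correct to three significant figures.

0.384 μM

v/Vmax = 12.6/16.5 = 0.7636 = [S]/(Km+[S]).
So Km + [S] = [S]/0.7636 = 1.624 μM, giving Km = 1.624 − 1.24 = 0.384 μM.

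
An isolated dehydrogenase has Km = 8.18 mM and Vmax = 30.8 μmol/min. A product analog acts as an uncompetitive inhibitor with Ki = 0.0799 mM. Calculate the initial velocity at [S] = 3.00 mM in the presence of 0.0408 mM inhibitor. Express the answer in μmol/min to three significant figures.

7.27 μmol/min

α = 1 + [I]/Ki = 1 + 0.0408/0.0799 = 1.511.
For an uncompetitive inhibitor, both parameters are divided by α, giving Vmax/α and Km/α: Km,app = 5.41 mM, Vmax,app = 20.4 μmol/min.
v = Vmax,app·[S]/(Km,app + [S]) = 20.4 × 3.00/(5.41 + 3.00) = 7.27 μmol/min.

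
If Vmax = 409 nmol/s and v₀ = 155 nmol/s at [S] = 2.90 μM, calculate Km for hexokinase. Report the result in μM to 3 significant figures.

4.75 μM

v/Vmax = 155/409 = 0.3790 = [S]/(Km+[S]).
So Km + [S] = [S]/0.3790 = 7.652 μM, giving Km = 7.652 − 2.90 = 4.75 μM.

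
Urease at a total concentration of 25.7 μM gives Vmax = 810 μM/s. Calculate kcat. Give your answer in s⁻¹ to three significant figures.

kcat = Vmax/[E]total = 810 μM/s / 25.7 μM = 31.5 s⁻¹.

31.5 s⁻¹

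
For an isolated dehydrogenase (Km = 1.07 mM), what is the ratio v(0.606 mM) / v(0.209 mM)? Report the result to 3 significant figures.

2.21

The fractional saturations are [S]/(Km+[S]) = 0.209/1.279 = 0.1634 and 0.606/1.676 = 0.3616.
v₂/v₁ is just their ratio: 0.3616/0.1634 = 2.21.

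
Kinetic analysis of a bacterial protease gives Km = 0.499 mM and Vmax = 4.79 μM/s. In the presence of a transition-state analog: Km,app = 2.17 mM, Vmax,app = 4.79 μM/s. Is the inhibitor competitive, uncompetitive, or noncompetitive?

competitive

Km increases (0.499 → 2.17 mM) while Vmax is unchanged — the hallmark of competitive inhibition.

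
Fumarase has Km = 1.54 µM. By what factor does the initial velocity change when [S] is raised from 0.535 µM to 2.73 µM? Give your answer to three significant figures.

The fractional saturations are [S]/(Km+[S]) = 0.535/2.075 = 0.2578 and 2.73/4.270 = 0.6393.
v₂/v₁ is just their ratio: 0.6393/0.2578 = 2.48.

2.48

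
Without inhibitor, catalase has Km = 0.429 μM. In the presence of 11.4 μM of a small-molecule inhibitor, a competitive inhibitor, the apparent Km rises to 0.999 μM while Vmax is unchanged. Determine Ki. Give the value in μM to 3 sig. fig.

8.58 μM

Competitive: Km,app = α·Km with α = 1 + [I]/Ki.
α = Km,app/Km = 0.999/0.429 = 2.329.
Since α = 1 + [I]/Ki, [I]/Ki = 2.329 − 1 = 1.329 and Ki = 11.4/1.329 = 8.58 μM.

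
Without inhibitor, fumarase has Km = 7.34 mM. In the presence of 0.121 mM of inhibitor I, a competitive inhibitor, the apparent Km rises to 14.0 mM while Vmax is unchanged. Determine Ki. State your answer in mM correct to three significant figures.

Competitive: Km,app = α·Km with α = 1 + [I]/Ki.
α = Km,app/Km = 14.0/7.34 = 1.907.
Ki = [I]/(α − 1) = 0.121/0.9074 = 0.133 mM.

0.133 mM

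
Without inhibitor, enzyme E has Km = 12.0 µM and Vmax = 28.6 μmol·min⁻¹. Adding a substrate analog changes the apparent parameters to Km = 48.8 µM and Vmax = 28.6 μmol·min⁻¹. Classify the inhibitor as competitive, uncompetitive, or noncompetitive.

Km increases (12.0 → 48.8 µM) while Vmax is unchanged — the hallmark of competitive inhibition.

competitive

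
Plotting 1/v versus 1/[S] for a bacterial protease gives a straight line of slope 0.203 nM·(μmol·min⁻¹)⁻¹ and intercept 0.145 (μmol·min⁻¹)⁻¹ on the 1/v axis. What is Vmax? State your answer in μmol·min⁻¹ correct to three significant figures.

6.90 μmol·min⁻¹

The y-intercept of a Lineweaver–Burk plot equals 1/Vmax, so Vmax = 1/0.145 = 6.90 μmol·min⁻¹.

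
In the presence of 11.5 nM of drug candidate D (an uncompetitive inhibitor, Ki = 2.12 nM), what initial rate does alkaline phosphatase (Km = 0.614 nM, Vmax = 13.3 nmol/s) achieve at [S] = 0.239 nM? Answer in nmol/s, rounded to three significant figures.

1.48 nmol/s

α = 1 + [I]/Ki = 1 + 11.5/2.12 = 6.425.
For an uncompetitive inhibitor, both parameters are divided by α, giving Vmax/α and Km/α: Km,app = 0.0956 nM, Vmax,app = 2.07 nmol/s.
v = Vmax,app·[S]/(Km,app + [S]) = 2.07 × 0.239/(0.0956 + 0.239) = 1.48 nmol/s.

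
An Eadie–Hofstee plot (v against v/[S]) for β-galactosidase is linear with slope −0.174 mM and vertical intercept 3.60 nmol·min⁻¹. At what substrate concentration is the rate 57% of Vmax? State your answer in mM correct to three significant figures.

0.231 mM

The Eadie–Hofstee slope gives Km = 0.174 mM (slope = −Km).
v/Vmax = [S]/(Km+[S]) = 0.57 ⇒ [S] = Km·0.57/(1−0.57) = 0.174 × 1.326 = 0.231 mM.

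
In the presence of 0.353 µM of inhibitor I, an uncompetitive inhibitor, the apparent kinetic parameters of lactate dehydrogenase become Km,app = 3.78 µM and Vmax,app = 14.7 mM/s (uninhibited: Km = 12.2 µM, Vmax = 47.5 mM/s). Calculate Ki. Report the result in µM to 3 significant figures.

Uncompetitive: Vmax,app = Vmax/α (and Km,app = Km/α) with α = 1 + [I]/Ki.
α = Vmax/Vmax,app = 47.5/14.7 = 3.231.
Ki = [I]/(α − 1) = 0.353/2.231 = 0.158 µM.

0.158 µM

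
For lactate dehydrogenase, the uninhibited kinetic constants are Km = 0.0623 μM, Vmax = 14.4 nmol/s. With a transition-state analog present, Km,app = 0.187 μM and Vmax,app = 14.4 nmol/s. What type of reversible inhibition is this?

Km increases (0.0623 → 0.187 μM) while Vmax is unchanged — the hallmark of competitive inhibition.

competitive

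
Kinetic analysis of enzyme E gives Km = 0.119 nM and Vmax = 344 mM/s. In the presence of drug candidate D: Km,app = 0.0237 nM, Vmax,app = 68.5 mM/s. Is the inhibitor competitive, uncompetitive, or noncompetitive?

uncompetitive

Both Km and Vmax decrease by the same factor (~5.02-fold) — characteristic of uncompetitive inhibition.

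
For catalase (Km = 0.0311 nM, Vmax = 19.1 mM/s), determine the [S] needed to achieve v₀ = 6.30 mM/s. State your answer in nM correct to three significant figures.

Rearranging v = Vmax[S]/(Km+[S]) gives [S] = Km·v/(Vmax − v).
[S] = 0.0311 × 6.30 / (19.1 − 6.30) = 0.1959/12.80 = 0.0153 nM.

0.0153 nM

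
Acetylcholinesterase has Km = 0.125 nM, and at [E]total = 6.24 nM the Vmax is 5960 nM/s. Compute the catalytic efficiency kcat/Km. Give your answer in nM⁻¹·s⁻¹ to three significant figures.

7640 nM⁻¹·s⁻¹

kcat = Vmax/[E]total = 5960/6.24 = 955 s⁻¹.
kcat/Km = 955/0.125 = 7640 nM⁻¹·s⁻¹.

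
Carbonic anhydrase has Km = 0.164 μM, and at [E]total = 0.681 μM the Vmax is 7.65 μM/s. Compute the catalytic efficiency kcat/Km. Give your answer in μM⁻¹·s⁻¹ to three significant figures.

kcat = Vmax/[E]total = 7.65/0.681 = 11.2 s⁻¹.
kcat/Km = 11.2/0.164 = 68.5 μM⁻¹·s⁻¹.

68.5 μM⁻¹·s⁻¹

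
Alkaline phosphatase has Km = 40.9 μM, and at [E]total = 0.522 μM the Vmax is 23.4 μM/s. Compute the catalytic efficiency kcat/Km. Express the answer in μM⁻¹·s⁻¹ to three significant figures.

1.10 μM⁻¹·s⁻¹

kcat = Vmax/[E]total = 23.4/0.522 = 44.8 s⁻¹.
kcat/Km = 44.8/40.9 = 1.10 μM⁻¹·s⁻¹.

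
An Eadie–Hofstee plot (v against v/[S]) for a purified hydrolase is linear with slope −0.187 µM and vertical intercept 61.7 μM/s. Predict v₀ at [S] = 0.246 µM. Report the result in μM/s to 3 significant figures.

35.1 μM/s

In the Eadie–Hofstee form v = Vmax − Km·(v/[S]), the slope is −Km and the intercept is Vmax, so Km = 0.187 µM and Vmax = 61.7 μM/s.
v = 61.7 × 0.246/(0.187 + 0.246) = 35.1 μM/s.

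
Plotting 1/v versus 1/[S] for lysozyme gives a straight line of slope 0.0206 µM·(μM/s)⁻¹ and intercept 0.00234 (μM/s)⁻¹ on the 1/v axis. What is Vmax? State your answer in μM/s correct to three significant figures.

The y-intercept of a Lineweaver–Burk plot equals 1/Vmax, so Vmax = 1/0.00234 = 427 μM/s.

427 μM/s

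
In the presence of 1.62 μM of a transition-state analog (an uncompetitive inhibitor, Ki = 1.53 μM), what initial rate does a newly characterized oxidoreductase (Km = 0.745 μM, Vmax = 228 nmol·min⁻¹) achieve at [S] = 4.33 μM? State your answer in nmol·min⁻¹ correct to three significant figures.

With α = 1 + [I]/Ki = 1 + 1.62/1.53 = 2.059, the uncompetitive rate law is v = (Vmax/α)·[S] / (Km/α + [S]).
v = (228/2.059)×4.33 / (0.745/2.059 + 4.33) = 479.5/4.692 = 102 nmol·min⁻¹.

102 nmol·min⁻¹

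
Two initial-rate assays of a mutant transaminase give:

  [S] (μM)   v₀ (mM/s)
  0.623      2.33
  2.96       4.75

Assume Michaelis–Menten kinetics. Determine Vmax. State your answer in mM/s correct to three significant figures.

6.57 mM/s

From v = Vmax[S]/(Km+[S]), each point gives Vmax = v(Km+[S])/[S].
Equating: 2.33(Km+0.623)/0.623 = 4.75(Km+2.96)/2.96.
3.740·Km + 2.33 = 1.605·Km + 4.75, so (3.740 − 1.605)·Km = 4.75 − 2.33.
Km = 2.420/2.135 = 1.13 μM; then Vmax = 2.33(1.13+0.623)/0.623 = 6.57 mM/s.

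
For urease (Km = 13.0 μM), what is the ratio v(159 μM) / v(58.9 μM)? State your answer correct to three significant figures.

1.13

Since Vmax cancels, v₂/v₁ = [S]₂(Km+[S]₁) / [S]₁(Km+[S]₂).
= 159×(13.0+58.9) / (58.9×(13.0+159)) = 11430/10130 = 1.13.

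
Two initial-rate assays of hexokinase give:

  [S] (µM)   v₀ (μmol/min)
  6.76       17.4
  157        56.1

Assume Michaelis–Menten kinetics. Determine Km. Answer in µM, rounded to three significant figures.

17.5 µM

In reciprocal form, 1/v = (Km/Vmax)·(1/[S]) + 1/Vmax. The two points give (1/[S], 1/v) = (0.1479, 0.05747) and (0.006369, 0.01783).
Slope = (0.05747 − 0.01783)/(0.1479 − 0.006369) = 0.2801; intercept = 0.05747 − 0.2801×0.1479 = 0.01604.
Vmax = 1/intercept = 62.3 μmol/min; Km = slope × Vmax = 0.2801 × 62.3 = 17.5 µM.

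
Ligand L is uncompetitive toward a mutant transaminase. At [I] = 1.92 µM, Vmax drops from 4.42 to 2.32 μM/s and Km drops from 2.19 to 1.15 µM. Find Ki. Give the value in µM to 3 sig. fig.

Uncompetitive: Vmax,app = Vmax/α (and Km,app = Km/α) with α = 1 + [I]/Ki.
α = Vmax/Vmax,app = 4.42/2.32 = 1.905.
Since α = 1 + [I]/Ki, [I]/Ki = 1.905 − 1 = 0.9052 and Ki = 1.92/0.9052 = 2.12 µM.

2.12 µM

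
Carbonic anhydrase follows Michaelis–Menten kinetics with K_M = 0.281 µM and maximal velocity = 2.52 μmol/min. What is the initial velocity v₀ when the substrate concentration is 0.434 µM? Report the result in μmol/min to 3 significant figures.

[S]/(Km+[S]) = 0.434/0.7150 = 0.6070, the fractional saturation.
v = 0.6070 × Vmax = 0.6070 × 2.52 = 1.53 μmol/min.

1.53 μmol/min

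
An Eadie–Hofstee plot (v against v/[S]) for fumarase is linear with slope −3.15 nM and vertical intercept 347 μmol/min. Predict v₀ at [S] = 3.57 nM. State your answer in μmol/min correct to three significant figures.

184 μmol/min

In the Eadie–Hofstee form v = Vmax − Km·(v/[S]), the slope is −Km and the intercept is Vmax, so Km = 3.15 nM and Vmax = 347 μmol/min.
v = 347 × 3.57/(3.15 + 3.57) = 184 μmol/min.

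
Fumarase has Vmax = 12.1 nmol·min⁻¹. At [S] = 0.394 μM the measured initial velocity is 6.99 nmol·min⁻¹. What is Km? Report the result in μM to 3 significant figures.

0.288 μM

From v = Vmax[S]/(Km+[S]), Km = [S](Vmax − v)/v.
Km = 0.394 × (12.1 − 6.99) / 6.99 = 2.013/6.99 = 0.288 μM.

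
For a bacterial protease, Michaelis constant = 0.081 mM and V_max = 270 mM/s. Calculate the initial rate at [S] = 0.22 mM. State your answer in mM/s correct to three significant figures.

[S]/(Km+[S]) = 0.22/0.3010 = 0.7309, the fractional saturation.
v = 0.7309 × Vmax = 0.7309 × 270 = 197 mM/s.

197 mM/s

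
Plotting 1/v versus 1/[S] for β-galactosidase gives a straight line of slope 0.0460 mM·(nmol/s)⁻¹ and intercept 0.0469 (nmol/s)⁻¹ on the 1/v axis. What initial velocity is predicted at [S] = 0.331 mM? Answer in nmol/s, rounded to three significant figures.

5.38 nmol/s

The y-intercept is 1/Vmax, so Vmax = 1/0.0469 = 21.3 nmol/s.
The slope is Km/Vmax, so Km = 0.0460 × 21.3 = 0.981 mM.
Then v = 21.3 × 0.331/(0.981 + 0.331) = 5.38 nmol/s.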